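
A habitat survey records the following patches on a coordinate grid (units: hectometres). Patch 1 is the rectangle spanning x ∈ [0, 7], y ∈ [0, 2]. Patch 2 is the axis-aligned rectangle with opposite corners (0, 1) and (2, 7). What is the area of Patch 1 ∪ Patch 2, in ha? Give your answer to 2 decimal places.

24.00

By inclusion–exclusion:
Individual areas: |Patch 1| = 14, |Patch 2| = 12.
|Patch 1∩Patch 2|: x∈[0,2], y∈[1,2] → 2·1 = 2.
|Patch 1 ∪ Patch 2| = 26 − 2 = 24.00.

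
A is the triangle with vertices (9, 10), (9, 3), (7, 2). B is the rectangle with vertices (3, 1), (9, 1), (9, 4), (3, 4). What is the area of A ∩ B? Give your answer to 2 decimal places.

The intersection is the polygon with vertices (9,3), (7,2), (7.5,4), (9,4).
By the shoelace formula its area is 2.50.

2.50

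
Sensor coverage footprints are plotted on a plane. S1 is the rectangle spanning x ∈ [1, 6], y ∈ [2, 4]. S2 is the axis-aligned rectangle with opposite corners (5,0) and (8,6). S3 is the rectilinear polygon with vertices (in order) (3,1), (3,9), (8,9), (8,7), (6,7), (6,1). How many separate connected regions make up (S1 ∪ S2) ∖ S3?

2

(S1 ∪ S2) ∖ S3 splits into 2 disjoint pieces (area 4, area 13).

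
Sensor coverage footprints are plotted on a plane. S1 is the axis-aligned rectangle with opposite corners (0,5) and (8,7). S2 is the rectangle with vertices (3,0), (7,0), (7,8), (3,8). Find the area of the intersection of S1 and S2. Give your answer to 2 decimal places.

8.00

|S1∩S2|: x∈[3,7], y∈[5,7] → 4·2 = 8.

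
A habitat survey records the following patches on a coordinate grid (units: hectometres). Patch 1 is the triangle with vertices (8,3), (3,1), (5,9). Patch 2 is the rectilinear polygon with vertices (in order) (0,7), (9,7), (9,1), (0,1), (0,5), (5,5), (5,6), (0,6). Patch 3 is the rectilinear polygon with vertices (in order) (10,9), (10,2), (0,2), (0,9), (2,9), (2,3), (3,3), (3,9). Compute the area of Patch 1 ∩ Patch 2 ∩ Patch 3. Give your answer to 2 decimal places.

14.50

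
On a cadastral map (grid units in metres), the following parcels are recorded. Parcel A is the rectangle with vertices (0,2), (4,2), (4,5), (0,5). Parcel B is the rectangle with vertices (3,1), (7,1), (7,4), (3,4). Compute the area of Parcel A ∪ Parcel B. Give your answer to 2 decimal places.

22.00

By inclusion–exclusion:
Individual areas: |Parcel A| = 12, |Parcel B| = 12.
|Parcel A∩Parcel B|: x∈[3,4], y∈[2,4] → 1·2 = 2.
|Parcel A ∪ Parcel B| = 24 − 2 = 22.00.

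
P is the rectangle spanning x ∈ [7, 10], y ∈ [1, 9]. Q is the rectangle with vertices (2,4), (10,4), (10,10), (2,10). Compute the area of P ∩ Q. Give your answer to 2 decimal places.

|P∩Q|: x∈[7,10], y∈[4,9] → 3·5 = 15.

15.00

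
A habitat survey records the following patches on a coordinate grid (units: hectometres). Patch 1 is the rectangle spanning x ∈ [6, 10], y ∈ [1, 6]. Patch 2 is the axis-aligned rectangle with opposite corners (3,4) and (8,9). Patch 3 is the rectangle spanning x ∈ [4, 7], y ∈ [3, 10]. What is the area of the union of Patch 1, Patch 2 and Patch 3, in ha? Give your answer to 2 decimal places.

46.00

By inclusion–exclusion:
Individual areas: |Patch 1| = 20, |Patch 2| = 25, |Patch 3| = 21.
|Patch 1∩Patch 2|: x∈[6,8], y∈[4,6] → 2·2 = 4.
|Patch 1∩Patch 3|: x∈[6,7], y∈[3,6] → 1·3 = 3.
|Patch 2∩Patch 3|: x∈[4,7], y∈[4,9] → 3·5 = 15.
|Patch 1∩Patch 2∩Patch 3| = 2.
|Patch 1 ∪ Patch 2 ∪ Patch 3| = 66 − 22 + 2 = 46.00.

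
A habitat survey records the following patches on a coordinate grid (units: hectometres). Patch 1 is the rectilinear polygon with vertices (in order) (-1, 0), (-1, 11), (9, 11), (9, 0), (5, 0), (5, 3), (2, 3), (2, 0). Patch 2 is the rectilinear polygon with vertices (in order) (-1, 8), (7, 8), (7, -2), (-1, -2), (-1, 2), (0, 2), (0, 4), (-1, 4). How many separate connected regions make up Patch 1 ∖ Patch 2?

2

Patch 1 ∖ Patch 2 splits into 2 disjoint pieces (area 2, area 46).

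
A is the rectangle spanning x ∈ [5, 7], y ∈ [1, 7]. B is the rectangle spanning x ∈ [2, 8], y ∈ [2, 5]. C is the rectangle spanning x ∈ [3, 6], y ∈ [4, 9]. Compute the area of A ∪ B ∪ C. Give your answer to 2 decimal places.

By inclusion–exclusion:
Individual areas: |A| = 12, |B| = 18, |C| = 15.
|A∩B|: x∈[5,7], y∈[2,5] → 2·3 = 6.
|A∩C|: x∈[5,6], y∈[4,7] → 1·3 = 3.
|B∩C|: x∈[3,6], y∈[4,5] → 3·1 = 3.
|A∩B∩C| = 1.
|A ∪ B ∪ C| = 45 − 12 + 1 = 34.00.

34.00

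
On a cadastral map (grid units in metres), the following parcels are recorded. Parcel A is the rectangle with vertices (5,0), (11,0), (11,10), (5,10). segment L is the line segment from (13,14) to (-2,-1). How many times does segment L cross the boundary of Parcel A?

The segment meets the boundary at (5,6), (9,10).

2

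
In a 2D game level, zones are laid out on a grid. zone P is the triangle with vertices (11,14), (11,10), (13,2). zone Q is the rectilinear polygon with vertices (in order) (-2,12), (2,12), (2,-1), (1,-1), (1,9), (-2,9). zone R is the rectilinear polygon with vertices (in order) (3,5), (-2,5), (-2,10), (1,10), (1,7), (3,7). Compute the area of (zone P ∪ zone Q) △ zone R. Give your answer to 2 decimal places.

35.00

|zone P ∪ zone Q| = 26.
|(zone P ∪ zone Q) ∩ zone R| = 5.
|(zone P ∪ zone Q) △ zone R| = 26 + 19 − 10 = 35.00.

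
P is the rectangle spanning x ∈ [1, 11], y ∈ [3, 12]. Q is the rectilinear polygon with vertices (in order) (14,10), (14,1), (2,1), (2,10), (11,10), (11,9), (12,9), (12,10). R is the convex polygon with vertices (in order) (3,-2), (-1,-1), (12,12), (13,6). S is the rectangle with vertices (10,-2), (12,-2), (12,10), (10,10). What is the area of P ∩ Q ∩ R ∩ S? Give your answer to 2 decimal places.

The intersection is the polygon with vertices (11,10), (11,9), (11,4.4), (10,3.6), (10,10).
By the shoelace formula its area is 6.00.

6.00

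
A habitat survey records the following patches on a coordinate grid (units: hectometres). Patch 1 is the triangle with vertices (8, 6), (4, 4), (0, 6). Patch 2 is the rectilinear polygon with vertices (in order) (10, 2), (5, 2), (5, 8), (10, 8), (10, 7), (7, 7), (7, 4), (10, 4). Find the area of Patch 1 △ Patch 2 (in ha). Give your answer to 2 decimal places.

|Patch 1| = 8, |Patch 2| = 21, |Patch 1∩Patch 2| = 2.
|Patch 1 △ Patch 2| = |Patch 1| + |Patch 2| − 2·|Patch 1∩Patch 2| = 8 + 21 − 4 = 25.00.

25.00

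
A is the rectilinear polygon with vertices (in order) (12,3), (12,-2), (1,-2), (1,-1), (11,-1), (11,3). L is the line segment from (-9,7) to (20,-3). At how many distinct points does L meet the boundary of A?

2

The segment meets the boundary at (11,0.103), (12,-0.241).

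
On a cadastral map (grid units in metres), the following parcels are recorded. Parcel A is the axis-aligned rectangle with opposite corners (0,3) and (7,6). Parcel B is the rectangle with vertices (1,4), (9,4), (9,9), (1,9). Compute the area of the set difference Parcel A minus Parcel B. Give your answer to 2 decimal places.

9.00

|Parcel A∩Parcel B|: x∈[1,7], y∈[4,6] → 6·2 = 12.
|Parcel A| = 21.
|Parcel A ∖ Parcel B| = |Parcel A| − |Parcel A∩Parcel B| = 21 − 12 = 9.00.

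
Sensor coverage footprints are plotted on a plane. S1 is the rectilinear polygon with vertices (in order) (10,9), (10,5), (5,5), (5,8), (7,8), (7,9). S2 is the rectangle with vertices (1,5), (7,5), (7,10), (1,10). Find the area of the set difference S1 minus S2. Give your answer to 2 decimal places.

|S1| = 18, |S1∩S2| = 6.
|S1 ∖ S2| = |S1| − |S1∩S2| = 18 − 6 = 12.00.

12.00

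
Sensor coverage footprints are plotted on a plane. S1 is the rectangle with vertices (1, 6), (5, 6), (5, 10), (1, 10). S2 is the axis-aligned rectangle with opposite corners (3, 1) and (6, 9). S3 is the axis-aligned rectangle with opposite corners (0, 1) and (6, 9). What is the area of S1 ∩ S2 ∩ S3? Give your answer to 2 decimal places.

6.00

The intersection is the polygon with vertices (3,6), (3,9), (5,9), (5,6).
By the shoelace formula its area is 6.00.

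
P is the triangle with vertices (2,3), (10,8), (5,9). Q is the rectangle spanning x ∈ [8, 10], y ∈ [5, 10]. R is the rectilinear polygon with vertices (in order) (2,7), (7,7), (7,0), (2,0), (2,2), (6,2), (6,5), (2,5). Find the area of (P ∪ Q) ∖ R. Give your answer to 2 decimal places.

18.86

|P ∪ Q| = 24.85.
|(P ∪ Q) ∩ R| = 5.9875.
|(P ∪ Q) ∖ R| = 24.85 − 5.9875 = 18.86.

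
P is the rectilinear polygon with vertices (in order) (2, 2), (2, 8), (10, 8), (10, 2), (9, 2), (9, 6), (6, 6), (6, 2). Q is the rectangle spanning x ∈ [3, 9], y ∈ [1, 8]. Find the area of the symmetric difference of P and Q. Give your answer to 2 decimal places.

30.00

|P| = 36, |Q| = 42, |P∩Q| = 24.
|P △ Q| = |P| + |Q| − 2·|P∩Q| = 36 + 42 − 48 = 30.00.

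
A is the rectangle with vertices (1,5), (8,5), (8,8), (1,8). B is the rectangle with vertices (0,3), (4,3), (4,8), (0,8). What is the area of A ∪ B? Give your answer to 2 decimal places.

By inclusion–exclusion:
Individual areas: |A| = 21, |B| = 20.
|A∩B|: x∈[1,4], y∈[5,8] → 3·3 = 9.
|A ∪ B| = 41 − 9 = 32.00.

32.00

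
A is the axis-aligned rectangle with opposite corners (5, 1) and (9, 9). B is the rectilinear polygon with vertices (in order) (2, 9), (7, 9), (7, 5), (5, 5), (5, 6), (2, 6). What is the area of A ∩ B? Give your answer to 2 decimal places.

The intersection is the polygon with vertices (7,9), (7,5), (5,5), (5,6), (5,9).
By the shoelace formula its area is 8.00.

8.00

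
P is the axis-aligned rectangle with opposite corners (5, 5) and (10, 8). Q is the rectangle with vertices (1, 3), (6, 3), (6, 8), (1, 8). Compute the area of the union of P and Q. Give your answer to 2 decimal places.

37.00

By inclusion–exclusion:
Individual areas: |P| = 15, |Q| = 25.
|P∩Q|: x∈[5,6], y∈[5,8] → 1·3 = 3.
|P ∪ Q| = 40 − 3 = 37.00.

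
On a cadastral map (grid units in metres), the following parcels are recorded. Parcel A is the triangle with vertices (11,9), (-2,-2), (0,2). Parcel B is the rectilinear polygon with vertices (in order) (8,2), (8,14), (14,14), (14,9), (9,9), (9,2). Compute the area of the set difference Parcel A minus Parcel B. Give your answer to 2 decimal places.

|Parcel A| = 15, |Parcel A∩Parcel B| = 0.5245.
|Parcel A ∖ Parcel B| = |Parcel A| − |Parcel A∩Parcel B| = 15 − 0.5245 = 14.48.

14.48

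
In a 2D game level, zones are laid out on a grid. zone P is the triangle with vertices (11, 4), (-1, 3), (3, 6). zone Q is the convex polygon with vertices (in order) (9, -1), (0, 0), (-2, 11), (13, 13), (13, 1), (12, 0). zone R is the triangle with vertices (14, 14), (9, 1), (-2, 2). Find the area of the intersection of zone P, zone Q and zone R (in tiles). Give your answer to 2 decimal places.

The intersection is the polygon with vertices (-0.56,3.08), (3.25,5.938), (10.228,4.193), (10.126,3.927), (-0.552,3.037).
By the shoelace formula its area is 14.90.

14.90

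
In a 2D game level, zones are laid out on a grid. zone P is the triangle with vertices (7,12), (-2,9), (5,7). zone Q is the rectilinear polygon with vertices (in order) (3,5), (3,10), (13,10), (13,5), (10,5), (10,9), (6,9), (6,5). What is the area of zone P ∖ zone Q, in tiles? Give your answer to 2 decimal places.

12.27

|zone P| = 19.5, |zone P∩zone Q| = 7.2286.
|zone P ∖ zone Q| = |zone P| − |zone P∩zone Q| = 19.5 − 7.2286 = 12.27.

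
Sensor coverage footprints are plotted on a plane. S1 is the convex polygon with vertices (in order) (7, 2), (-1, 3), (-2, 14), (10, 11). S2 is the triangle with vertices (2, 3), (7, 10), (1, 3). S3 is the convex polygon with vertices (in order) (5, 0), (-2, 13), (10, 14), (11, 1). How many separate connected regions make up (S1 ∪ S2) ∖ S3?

(S1 ∪ S2) ∖ S3 splits into 2 disjoint pieces (area 22.766, area 1.4549).

2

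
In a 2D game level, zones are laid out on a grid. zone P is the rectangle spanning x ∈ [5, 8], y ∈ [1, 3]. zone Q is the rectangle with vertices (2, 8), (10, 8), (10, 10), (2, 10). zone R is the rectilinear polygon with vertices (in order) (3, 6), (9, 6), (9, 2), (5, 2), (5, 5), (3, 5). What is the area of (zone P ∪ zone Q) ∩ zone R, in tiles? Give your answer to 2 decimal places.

3.00

The region (zone P ∪ zone Q) ∩ zone R is the polygon with vertices (8,3), (8,2), (5,2), (5,3).
By the shoelace formula its area is 3.00.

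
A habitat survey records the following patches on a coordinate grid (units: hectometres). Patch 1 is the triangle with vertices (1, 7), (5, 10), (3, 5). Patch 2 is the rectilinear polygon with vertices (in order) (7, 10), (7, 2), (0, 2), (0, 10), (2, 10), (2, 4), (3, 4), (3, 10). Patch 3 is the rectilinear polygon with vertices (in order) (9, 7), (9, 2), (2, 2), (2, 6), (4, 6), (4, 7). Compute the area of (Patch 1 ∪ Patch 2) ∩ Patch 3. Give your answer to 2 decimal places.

|Patch 1 ∪ Patch 2| = 52.625.
|(Patch 1 ∪ Patch 2) ∩ Patch 3| = 21.50.

21.50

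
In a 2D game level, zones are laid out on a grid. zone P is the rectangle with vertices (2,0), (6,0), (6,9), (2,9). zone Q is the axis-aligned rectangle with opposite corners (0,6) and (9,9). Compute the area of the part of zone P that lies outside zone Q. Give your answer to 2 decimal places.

|zone P∩zone Q|: x∈[2,6], y∈[6,9] → 4·3 = 12.
|zone P| = 36.
|zone P ∖ zone Q| = |zone P| − |zone P∩zone Q| = 36 − 12 = 24.00.

24.00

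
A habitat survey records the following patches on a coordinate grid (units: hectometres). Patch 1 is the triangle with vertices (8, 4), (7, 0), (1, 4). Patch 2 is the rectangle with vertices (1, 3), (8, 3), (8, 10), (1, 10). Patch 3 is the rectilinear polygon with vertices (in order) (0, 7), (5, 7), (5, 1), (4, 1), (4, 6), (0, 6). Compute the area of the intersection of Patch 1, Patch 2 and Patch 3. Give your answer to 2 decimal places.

1.00

The intersection is the polygon with vertices (4,3), (4,4), (5,4), (5,3).
By the shoelace formula its area is 1.00.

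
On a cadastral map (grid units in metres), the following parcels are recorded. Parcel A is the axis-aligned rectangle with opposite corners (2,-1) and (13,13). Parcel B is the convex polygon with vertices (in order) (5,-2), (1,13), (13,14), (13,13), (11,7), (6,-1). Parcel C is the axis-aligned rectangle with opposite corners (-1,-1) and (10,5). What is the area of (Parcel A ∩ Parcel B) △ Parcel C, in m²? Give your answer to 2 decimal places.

|Parcel A ∩ Parcel B| = 97.9917.
|(Parcel A ∩ Parcel B) ∩ Parcel C| = 23.65.
|(Parcel A ∩ Parcel B) △ Parcel C| = 97.9917 + 66 − 47.3 = 116.69.

116.69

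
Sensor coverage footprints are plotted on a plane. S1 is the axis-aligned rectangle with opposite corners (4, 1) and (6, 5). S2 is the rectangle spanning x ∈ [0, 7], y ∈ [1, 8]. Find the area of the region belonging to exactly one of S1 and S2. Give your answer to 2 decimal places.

41.00

|S1∩S2|: x∈[4,6], y∈[1,5] → 2·4 = 8.
|S1 △ S2| = |S1| + |S2| − 2·|S1∩S2| = 8 + 49 − 16 = 41.00.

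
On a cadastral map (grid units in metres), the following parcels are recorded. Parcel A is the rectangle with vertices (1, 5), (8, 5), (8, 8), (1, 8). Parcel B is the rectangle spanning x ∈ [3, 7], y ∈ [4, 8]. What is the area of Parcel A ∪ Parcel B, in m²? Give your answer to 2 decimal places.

25.00

By inclusion–exclusion:
Individual areas: |Parcel A| = 21, |Parcel B| = 16.
|Parcel A∩Parcel B|: x∈[3,7], y∈[5,8] → 4·3 = 12.
|Parcel A ∪ Parcel B| = 37 − 12 = 25.00.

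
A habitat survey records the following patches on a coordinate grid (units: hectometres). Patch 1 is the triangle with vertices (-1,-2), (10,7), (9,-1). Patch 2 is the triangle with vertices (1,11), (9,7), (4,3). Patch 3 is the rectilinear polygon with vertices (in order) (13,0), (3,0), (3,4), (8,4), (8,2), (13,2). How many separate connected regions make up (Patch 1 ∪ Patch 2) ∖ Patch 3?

3

(Patch 1 ∪ Patch 2) ∖ Patch 3 splits into 3 disjoint pieces (area 7.9375, area 13.608, area 25.1875).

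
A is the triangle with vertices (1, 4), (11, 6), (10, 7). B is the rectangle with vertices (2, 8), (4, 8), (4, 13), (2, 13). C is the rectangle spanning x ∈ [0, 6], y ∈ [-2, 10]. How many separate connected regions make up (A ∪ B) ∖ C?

2

(A ∪ B) ∖ C splits into 2 disjoint pieces (area 4.3333, area 6).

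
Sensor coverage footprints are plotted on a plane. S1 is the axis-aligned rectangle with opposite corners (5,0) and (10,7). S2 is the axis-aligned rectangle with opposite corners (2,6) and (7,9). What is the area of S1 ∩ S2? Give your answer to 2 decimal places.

2.00

|S1∩S2|: x∈[5,7], y∈[6,7] → 2·1 = 2.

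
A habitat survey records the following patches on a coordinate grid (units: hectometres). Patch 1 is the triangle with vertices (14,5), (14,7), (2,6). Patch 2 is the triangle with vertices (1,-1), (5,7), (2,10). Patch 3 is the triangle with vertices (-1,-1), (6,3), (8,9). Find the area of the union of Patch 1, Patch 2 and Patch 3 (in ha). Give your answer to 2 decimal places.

43.17

By inclusion–exclusion:
Individual areas: |Patch 1| = 12, |Patch 2| = 18, |Patch 3| = 17.
|Patch 1∩Patch 2| = 0.5217.
|Patch 1∩Patch 3| = 1.1723.
|Patch 2∩Patch 3| = 2.1336.
|Patch 1∩Patch 2∩Patch 3| = 0.
|Patch 1 ∪ Patch 2 ∪ Patch 3| = 47 − 3.8276 + 0 = 43.17.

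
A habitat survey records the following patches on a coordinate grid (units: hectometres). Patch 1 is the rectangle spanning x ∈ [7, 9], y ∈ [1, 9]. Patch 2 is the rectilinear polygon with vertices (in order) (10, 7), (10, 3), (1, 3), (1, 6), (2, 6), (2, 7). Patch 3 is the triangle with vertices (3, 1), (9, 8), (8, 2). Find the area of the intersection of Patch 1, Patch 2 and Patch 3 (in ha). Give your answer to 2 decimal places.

The intersection is the polygon with vertices (7,3), (7,5.667), (8.143,7), (8.833,7), (8.167,3).
By the shoelace formula its area is 5.24.

5.24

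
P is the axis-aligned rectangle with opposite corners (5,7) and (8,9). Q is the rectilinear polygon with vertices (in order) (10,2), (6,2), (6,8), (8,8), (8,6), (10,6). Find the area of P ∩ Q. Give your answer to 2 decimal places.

2.00

The intersection is the polygon with vertices (8,7), (6,7), (6,8), (8,8).
By the shoelace formula its area is 2.00.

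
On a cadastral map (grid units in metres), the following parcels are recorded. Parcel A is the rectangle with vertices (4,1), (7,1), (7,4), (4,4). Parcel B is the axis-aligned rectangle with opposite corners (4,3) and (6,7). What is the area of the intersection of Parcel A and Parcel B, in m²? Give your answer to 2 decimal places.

|Parcel A∩Parcel B|: x∈[4,6], y∈[3,4] → 2·1 = 2.

2.00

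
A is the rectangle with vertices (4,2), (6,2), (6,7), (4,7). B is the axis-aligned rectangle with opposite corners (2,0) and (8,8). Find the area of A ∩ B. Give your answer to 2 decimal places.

10.00

|A∩B|: x∈[4,6], y∈[2,7] → 2·5 = 10.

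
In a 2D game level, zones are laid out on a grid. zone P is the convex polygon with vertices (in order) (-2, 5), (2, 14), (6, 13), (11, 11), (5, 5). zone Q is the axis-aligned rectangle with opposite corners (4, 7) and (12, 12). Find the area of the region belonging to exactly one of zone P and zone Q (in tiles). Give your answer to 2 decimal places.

|zone P| = 69, |zone Q| = 40, |zone P∩zone Q| = 25.75.
|zone P △ zone Q| = |zone P| + |zone Q| − 2·|zone P∩zone Q| = 69 + 40 − 51.5 = 57.50.

57.50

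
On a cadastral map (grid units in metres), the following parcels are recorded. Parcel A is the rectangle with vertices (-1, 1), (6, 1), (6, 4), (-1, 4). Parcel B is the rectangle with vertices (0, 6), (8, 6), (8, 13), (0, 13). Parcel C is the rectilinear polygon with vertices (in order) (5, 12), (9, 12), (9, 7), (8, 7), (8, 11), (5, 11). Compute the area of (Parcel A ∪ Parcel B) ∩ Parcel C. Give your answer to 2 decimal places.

3.00

|Parcel A ∪ Parcel B| = 77.
|(Parcel A ∪ Parcel B) ∩ Parcel C| = 3.00.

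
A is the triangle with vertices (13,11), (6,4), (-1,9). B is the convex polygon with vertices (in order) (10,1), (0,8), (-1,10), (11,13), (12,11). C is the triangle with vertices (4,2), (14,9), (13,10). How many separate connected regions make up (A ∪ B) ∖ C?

2

(A ∪ B) ∖ C splits into 2 disjoint pieces (area 67.2063, area 12.8013).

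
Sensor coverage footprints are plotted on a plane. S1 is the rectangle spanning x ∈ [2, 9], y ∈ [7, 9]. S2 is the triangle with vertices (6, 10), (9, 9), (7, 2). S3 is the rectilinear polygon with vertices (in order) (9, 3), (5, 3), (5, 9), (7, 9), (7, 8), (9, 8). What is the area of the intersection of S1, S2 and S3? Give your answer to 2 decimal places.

3.07

The intersection is the polygon with vertices (8.429,7), (6.375,7), (6.125,9), (7,9), (7,8), (8.714,8).
By the shoelace formula its area is 3.07.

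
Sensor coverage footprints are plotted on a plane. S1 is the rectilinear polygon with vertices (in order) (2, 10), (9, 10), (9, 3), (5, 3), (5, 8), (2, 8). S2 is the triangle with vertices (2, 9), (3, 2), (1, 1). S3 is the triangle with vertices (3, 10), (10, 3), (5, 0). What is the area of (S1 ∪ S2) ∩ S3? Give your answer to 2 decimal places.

13.60

|S1 ∪ S2| = 41.4286.
|(S1 ∪ S2) ∩ S3| = 13.60.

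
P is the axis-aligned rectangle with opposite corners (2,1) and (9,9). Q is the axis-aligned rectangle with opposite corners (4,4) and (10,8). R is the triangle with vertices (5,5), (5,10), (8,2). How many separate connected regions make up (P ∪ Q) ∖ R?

1

(P ∪ Q) ∖ R is a single connected region.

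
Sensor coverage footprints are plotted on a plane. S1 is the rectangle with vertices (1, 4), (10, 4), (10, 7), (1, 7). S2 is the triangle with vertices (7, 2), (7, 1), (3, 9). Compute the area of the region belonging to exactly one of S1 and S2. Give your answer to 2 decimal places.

27.50

|S1| = 27, |S2| = 2, |S1∩S2| = 0.75.
|S1 △ S2| = |S1| + |S2| − 2·|S1∩S2| = 27 + 2 − 1.5 = 27.50.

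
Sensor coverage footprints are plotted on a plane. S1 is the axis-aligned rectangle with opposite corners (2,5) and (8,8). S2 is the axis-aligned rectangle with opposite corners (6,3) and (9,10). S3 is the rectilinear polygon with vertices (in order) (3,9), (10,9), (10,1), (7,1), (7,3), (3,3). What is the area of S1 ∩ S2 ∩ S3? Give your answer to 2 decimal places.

The intersection is the polygon with vertices (8,5), (6,5), (6,8), (8,8).
By the shoelace formula its area is 6.00.

6.00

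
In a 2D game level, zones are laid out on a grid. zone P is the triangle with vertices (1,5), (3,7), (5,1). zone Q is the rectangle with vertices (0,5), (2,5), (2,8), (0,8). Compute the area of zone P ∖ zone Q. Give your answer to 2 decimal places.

7.50

|zone P| = 8, |zone P∩zone Q| = 0.5.
|zone P ∖ zone Q| = |zone P| − |zone P∩zone Q| = 8 − 0.5 = 7.50.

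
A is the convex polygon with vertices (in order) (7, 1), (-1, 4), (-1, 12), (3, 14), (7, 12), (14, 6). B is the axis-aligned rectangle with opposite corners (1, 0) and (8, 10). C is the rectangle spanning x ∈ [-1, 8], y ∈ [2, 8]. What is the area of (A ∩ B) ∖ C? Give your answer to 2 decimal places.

|A ∩ B| = 55.8929.
|(A ∩ B) ∩ C| = 39.9167.
|(A ∩ B) ∖ C| = 55.8929 − 39.9167 = 15.98.

15.98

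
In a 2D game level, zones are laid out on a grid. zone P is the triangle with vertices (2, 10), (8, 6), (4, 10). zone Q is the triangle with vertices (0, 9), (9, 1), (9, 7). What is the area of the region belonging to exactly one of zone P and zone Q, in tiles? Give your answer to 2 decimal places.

29.56

|zone P| = 4, |zone Q| = 27, |zone P∩zone Q| = 0.7202.
|zone P △ zone Q| = |zone P| + |zone Q| − 2·|zone P∩zone Q| = 4 + 27 − 1.4405 = 29.56.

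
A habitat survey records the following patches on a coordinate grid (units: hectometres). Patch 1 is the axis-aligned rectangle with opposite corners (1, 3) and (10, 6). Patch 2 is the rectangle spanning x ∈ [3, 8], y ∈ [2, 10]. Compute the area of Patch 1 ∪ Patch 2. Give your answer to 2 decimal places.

By inclusion–exclusion:
Individual areas: |Patch 1| = 27, |Patch 2| = 40.
|Patch 1∩Patch 2|: x∈[3,8], y∈[3,6] → 5·3 = 15.
|Patch 1 ∪ Patch 2| = 67 − 15 = 52.00.

52.00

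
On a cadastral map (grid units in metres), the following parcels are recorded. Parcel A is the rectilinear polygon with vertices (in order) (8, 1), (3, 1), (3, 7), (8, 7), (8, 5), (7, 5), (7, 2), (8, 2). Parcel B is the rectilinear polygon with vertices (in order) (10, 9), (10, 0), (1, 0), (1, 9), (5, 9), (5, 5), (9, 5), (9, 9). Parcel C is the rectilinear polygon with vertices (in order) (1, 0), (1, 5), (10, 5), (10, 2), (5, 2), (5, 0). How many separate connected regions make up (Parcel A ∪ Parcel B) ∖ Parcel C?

3

(Parcel A ∪ Parcel B) ∖ Parcel C splits into 3 disjoint pieces (area 22, area 4, area 10).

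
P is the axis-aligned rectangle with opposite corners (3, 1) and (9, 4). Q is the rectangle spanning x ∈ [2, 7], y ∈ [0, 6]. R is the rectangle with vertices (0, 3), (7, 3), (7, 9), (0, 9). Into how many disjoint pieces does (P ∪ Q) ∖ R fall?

(P ∪ Q) ∖ R is a single connected region.

1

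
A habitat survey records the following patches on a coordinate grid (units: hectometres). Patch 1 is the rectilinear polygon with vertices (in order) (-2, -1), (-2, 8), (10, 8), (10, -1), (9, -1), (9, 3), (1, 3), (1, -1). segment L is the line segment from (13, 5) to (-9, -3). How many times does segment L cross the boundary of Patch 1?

4

The segment meets the boundary at (1,0.636), (7.5,3), (-2,-0.455), (10,3.909).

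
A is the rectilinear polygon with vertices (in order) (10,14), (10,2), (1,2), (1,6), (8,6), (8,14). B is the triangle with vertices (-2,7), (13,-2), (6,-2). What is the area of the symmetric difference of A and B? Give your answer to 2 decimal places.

|A| = 52, |B| = 31.5, |A∩B| = 7.3597.
|A △ B| = |A| + |B| − 2·|A∩B| = 52 + 31.5 − 14.7194 = 68.78.

68.78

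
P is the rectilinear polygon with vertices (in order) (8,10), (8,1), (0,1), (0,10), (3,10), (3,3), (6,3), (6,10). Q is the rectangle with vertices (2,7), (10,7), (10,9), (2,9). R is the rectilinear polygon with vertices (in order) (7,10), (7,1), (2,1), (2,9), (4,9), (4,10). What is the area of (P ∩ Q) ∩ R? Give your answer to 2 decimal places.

4.00

|P ∩ Q| = 6.
|(P ∩ Q) ∩ R| = 4.00.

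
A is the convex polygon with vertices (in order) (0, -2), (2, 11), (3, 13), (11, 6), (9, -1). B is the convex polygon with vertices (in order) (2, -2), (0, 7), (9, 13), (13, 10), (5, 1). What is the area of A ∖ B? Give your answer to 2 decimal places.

42.97

|A| = 105.5, |A∩B| = 62.5323.
|A ∖ B| = |A| − |A∩B| = 105.5 − 62.5323 = 42.97.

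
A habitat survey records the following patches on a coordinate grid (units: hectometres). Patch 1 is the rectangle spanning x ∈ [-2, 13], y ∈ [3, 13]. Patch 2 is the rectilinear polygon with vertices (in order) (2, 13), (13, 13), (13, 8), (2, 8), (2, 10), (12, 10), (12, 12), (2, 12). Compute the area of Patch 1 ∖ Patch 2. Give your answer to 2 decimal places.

|Patch 1| = 150, |Patch 1∩Patch 2| = 35.
|Patch 1 ∖ Patch 2| = |Patch 1| − |Patch 1∩Patch 2| = 150 − 35 = 115.00.

115.00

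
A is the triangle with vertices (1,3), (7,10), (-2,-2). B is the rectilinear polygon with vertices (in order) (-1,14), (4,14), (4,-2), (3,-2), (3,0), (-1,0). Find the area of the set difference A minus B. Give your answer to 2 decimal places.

|A| = 4.5, |A∩B| = 3.45.
|A ∖ B| = |A| − |A∩B| = 4.5 − 3.45 = 1.05.

1.05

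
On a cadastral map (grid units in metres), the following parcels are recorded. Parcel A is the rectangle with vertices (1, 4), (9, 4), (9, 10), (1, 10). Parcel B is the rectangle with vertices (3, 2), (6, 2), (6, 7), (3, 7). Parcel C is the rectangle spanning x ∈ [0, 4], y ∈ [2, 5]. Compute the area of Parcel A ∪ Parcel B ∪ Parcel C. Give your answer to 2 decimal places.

61.00

By inclusion–exclusion:
Individual areas: |Parcel A| = 48, |Parcel B| = 15, |Parcel C| = 12.
|Parcel A∩Parcel B|: x∈[3,6], y∈[4,7] → 3·3 = 9.
|Parcel A∩Parcel C|: x∈[1,4], y∈[4,5] → 3·1 = 3.
|Parcel B∩Parcel C|: x∈[3,4], y∈[2,5] → 1·3 = 3.
|Parcel A∩Parcel B∩Parcel C| = 1.
|Parcel A ∪ Parcel B ∪ Parcel C| = 75 − 15 + 1 = 61.00.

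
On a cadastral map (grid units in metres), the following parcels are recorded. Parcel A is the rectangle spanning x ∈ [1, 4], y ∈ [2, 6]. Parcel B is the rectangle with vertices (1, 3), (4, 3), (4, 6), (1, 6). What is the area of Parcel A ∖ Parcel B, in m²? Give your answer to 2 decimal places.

|Parcel A∩Parcel B|: x∈[1,4], y∈[3,6] → 3·3 = 9.
|Parcel A| = 12.
|Parcel A ∖ Parcel B| = |Parcel A| − |Parcel A∩Parcel B| = 12 − 9 = 3.00.

3.00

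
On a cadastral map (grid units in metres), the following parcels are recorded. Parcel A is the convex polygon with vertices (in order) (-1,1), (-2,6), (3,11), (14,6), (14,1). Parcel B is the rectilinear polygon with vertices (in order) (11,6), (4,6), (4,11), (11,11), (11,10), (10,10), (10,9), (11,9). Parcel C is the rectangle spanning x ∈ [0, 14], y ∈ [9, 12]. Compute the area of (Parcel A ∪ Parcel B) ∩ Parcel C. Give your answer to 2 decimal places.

16.77

|Parcel A ∪ Parcel B| = 130.8182.
|(Parcel A ∪ Parcel B) ∩ Parcel C| = 16.77.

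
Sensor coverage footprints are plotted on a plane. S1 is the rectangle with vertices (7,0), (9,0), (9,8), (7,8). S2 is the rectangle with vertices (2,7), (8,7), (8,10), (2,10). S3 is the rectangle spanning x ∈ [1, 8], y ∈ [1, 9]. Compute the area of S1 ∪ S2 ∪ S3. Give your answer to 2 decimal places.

71.00

By inclusion–exclusion:
Individual areas: |S1| = 16, |S2| = 18, |S3| = 56.
|S1∩S2|: x∈[7,8], y∈[7,8] → 1·1 = 1.
|S1∩S3|: x∈[7,8], y∈[1,8] → 1·7 = 7.
|S2∩S3|: x∈[2,8], y∈[7,9] → 6·2 = 12.
|S1∩S2∩S3| = 1.
|S1 ∪ S2 ∪ S3| = 90 − 20 + 1 = 71.00.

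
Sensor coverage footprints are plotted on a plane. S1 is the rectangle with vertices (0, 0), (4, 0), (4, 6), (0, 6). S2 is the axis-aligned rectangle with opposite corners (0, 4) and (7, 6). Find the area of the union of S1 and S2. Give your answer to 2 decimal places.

By inclusion–exclusion:
Individual areas: |S1| = 24, |S2| = 14.
|S1∩S2|: x∈[0,4], y∈[4,6] → 4·2 = 8.
|S1 ∪ S2| = 38 − 8 = 30.00.

30.00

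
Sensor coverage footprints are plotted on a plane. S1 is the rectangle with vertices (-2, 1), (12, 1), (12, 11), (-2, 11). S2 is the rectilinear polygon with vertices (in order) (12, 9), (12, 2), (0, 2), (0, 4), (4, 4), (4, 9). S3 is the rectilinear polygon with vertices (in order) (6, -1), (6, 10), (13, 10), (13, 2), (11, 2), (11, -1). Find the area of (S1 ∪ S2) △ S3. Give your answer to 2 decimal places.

|S1 ∪ S2| = 140.
|(S1 ∪ S2) ∩ S3| = 53.
|(S1 ∪ S2) △ S3| = 140 + 71 − 106 = 105.00.

105.00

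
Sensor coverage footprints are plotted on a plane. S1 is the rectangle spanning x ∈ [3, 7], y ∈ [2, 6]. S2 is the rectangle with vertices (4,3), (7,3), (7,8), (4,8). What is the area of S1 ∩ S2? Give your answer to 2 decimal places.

9.00

|S1∩S2|: x∈[4,7], y∈[3,6] → 3·3 = 9.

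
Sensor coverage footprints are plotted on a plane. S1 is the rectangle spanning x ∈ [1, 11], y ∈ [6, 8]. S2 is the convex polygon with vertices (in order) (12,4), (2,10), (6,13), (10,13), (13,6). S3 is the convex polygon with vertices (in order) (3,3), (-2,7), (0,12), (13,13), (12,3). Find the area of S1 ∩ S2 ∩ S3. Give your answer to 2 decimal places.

The intersection is the polygon with vertices (11,6), (8.667,6), (5.333,8), (11,8).
By the shoelace formula its area is 8.00.

8.00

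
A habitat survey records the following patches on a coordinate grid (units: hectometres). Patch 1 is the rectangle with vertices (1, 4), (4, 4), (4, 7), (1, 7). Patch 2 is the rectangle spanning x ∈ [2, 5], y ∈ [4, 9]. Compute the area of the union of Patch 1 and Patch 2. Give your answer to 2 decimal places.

18.00

By inclusion–exclusion:
Individual areas: |Patch 1| = 9, |Patch 2| = 15.
|Patch 1∩Patch 2|: x∈[2,4], y∈[4,7] → 2·3 = 6.
|Patch 1 ∪ Patch 2| = 24 − 6 = 18.00.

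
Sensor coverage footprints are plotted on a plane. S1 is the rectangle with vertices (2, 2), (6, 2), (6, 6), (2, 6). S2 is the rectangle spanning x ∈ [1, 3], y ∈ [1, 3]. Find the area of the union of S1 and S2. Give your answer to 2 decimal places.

19.00

By inclusion–exclusion:
Individual areas: |S1| = 16, |S2| = 4.
|S1∩S2|: x∈[2,3], y∈[2,3] → 1·1 = 1.
|S1 ∪ S2| = 20 − 1 = 19.00.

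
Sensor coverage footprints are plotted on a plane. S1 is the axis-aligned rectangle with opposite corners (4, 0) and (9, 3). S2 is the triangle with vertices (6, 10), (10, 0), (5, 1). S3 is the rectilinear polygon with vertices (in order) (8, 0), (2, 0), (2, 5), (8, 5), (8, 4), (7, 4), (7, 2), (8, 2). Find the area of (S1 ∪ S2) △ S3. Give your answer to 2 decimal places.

|S1 ∪ S2| = 28.6722.
|(S1 ∪ S2) ∩ S3| = 15.3333.
|(S1 ∪ S2) △ S3| = 28.6722 + 28 − 30.6667 = 26.01.

26.01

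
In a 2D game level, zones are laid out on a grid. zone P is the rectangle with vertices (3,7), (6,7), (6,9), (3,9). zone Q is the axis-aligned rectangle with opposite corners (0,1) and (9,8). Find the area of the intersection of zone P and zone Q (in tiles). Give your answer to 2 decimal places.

3.00

|zone P∩zone Q|: x∈[3,6], y∈[7,8] → 3·1 = 3.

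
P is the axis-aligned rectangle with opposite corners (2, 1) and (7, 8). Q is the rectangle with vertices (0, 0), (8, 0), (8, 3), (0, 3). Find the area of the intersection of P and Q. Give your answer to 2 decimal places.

|P∩Q|: x∈[2,7], y∈[1,3] → 5·2 = 10.

10.00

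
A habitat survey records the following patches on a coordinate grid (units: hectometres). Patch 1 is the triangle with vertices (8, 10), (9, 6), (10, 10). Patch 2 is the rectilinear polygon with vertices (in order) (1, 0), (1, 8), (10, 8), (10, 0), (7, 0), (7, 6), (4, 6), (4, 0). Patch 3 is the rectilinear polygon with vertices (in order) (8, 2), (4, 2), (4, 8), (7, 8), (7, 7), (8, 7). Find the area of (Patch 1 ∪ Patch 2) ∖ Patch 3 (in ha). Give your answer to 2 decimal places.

46.00

|Patch 1 ∪ Patch 2| = 57.
|(Patch 1 ∪ Patch 2) ∩ Patch 3| = 11.
|(Patch 1 ∪ Patch 2) ∖ Patch 3| = 57 − 11 = 46.00.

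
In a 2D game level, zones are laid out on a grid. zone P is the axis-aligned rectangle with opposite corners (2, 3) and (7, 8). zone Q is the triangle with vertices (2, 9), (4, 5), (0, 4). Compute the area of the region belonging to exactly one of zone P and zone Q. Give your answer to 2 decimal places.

25.50

|zone P| = 25, |zone Q| = 9, |zone P∩zone Q| = 4.25.
|zone P △ zone Q| = |zone P| + |zone Q| − 2·|zone P∩zone Q| = 25 + 9 − 8.5 = 25.50.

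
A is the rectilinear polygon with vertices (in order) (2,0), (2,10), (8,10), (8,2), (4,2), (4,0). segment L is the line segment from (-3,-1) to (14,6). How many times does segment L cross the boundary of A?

The segment meets the boundary at (8,3.529), (4.286,2), (4,1.882), (2,1.059).

4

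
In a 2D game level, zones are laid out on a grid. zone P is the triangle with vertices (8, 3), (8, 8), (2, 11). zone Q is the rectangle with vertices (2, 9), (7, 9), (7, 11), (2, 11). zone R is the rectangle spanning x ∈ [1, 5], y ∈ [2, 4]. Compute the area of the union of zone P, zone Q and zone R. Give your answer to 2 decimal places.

30.50

By inclusion–exclusion:
Individual areas: |zone P| = 15, |zone Q| = 10, |zone R| = 8.
|zone P∩zone Q| = 2.5.
|zone P∩zone R| = 0.
|zone Q∩zone R| = 0 (no overlap).
|zone P∩zone Q∩zone R| = 0.
|zone P ∪ zone Q ∪ zone R| = 33 − 2.5 + 0 = 30.50.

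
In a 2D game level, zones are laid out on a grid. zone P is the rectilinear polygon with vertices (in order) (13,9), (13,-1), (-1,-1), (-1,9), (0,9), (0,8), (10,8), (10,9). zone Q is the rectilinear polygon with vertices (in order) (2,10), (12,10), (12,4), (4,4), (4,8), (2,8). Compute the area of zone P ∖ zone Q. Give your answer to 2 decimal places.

96.00

|zone P| = 130, |zone P∩zone Q| = 34.
|zone P ∖ zone Q| = |zone P| − |zone P∩zone Q| = 130 − 34 = 96.00.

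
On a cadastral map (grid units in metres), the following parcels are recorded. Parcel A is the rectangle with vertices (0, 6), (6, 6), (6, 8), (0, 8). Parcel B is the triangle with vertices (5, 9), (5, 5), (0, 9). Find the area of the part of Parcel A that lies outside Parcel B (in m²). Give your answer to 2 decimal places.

|Parcel A| = 12, |Parcel A∩Parcel B| = 5.
|Parcel A ∖ Parcel B| = |Parcel A| − |Parcel A∩Parcel B| = 12 − 5 = 7.00.

7.00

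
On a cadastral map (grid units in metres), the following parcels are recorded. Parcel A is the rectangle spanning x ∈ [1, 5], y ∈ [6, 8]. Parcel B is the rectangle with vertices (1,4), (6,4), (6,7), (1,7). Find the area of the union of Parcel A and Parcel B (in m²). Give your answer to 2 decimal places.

19.00

By inclusion–exclusion:
Individual areas: |Parcel A| = 8, |Parcel B| = 15.
|Parcel A∩Parcel B|: x∈[1,5], y∈[6,7] → 4·1 = 4.
|Parcel A ∪ Parcel B| = 23 − 4 = 19.00.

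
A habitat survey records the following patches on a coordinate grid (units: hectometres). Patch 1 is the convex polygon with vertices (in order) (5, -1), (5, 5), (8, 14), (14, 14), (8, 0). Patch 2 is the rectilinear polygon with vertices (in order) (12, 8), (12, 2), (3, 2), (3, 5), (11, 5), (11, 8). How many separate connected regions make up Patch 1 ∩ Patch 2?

2

Patch 1 ∩ Patch 2 splits into 2 disjoint pieces (area 13.5, area 0.2143).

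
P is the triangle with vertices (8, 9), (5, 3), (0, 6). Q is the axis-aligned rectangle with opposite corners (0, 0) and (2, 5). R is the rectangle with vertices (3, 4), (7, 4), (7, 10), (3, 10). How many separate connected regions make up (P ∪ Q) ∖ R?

3

(P ∪ Q) ∖ R splits into 3 disjoint pieces (area 1.0833, area 14.3542, area 0.8125).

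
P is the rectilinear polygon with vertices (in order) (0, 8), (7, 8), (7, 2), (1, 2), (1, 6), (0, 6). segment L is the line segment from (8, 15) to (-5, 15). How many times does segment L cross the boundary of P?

0

The segment lies entirely outside P and never meets its boundary.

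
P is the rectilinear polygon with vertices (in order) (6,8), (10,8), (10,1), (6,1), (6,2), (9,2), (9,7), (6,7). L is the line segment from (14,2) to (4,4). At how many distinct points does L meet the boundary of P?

The segment meets the boundary at (9,3), (10,2.8).

2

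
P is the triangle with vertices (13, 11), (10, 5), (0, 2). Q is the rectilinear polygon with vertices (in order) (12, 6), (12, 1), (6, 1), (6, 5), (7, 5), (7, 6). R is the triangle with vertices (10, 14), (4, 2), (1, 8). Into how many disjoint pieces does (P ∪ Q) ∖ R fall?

(P ∪ Q) ∖ R splits into 2 disjoint pieces (area 43.2029, area 2.0273).

2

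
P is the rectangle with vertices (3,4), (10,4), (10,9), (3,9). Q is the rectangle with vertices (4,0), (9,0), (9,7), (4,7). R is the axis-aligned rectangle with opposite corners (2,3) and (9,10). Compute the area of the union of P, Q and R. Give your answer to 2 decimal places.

By inclusion–exclusion:
Individual areas: |P| = 35, |Q| = 35, |R| = 49.
|P∩Q|: x∈[4,9], y∈[4,7] → 5·3 = 15.
|P∩R|: x∈[3,9], y∈[4,9] → 6·5 = 30.
|Q∩R|: x∈[4,9], y∈[3,7] → 5·4 = 20.
|P∩Q∩R| = 15.
|P ∪ Q ∪ R| = 119 − 65 + 15 = 69.00.

69.00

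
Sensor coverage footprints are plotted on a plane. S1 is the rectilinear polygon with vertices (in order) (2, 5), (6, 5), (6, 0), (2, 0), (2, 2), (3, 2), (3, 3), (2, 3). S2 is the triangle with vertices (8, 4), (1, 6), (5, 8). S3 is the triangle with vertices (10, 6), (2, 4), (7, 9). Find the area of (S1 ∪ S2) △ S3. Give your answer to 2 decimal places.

32.19

|S1 ∪ S2| = 29.6786.
|(S1 ∪ S2) ∩ S3| = 6.2462.
|(S1 ∪ S2) △ S3| = 29.6786 + 15 − 12.4925 = 32.19.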